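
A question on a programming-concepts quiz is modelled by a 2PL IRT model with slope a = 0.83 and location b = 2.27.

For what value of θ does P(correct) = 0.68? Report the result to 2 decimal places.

P(θ) = 1 / (1 + exp(−a(θ − b)))
logit = ln(0.6800/0.3200) = 0.7538
θ = b + logit/(a) = 2.27 + 0.7538/0.8300 = 3.1782

3.18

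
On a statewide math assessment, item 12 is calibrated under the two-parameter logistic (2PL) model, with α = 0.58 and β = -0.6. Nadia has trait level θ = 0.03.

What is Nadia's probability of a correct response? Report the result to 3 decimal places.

0.590

P(θ) = 1 / (1 + exp(−α(θ − β)))
Exponent: 0.58 × (0.03 − (-0.6)) = 0.3654
1/(1 + e^{-0.3654}) = 0.5903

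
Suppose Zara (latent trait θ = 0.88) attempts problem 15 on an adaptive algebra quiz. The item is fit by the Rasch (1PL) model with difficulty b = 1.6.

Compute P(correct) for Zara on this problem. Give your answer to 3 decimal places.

P(θ) = 1 / (1 + exp(−(θ − b)))
Exponent: (0.88 − 1.6) = -0.7200
1/(1 + e^{0.7200}) = 0.3274
P = 0.3274

0.327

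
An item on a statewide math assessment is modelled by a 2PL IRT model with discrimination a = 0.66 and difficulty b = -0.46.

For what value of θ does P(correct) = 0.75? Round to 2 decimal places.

1.20

P(θ) = 1 / (1 + exp(−a(θ − b)))
logit = ln(0.7500/0.2500) = 1.0986
θ = b + logit/(a) = -0.46 + 1.0986/0.6600 = 1.2046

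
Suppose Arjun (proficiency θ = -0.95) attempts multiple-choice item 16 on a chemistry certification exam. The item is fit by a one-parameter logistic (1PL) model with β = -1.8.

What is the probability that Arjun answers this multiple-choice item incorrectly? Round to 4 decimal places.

P(θ) = 1 / (1 + exp(−(θ − β)))
Exponent: (-0.95 − (-1.8)) = 0.8500
1/(1 + e^{-0.8500}) = 0.7006
P = 0.7006
P(incorrect) = 1 − 0.7006 = 0.2994

0.2994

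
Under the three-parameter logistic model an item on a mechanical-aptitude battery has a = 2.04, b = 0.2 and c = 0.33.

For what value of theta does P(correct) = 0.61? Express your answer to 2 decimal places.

P(theta) = c + (1 − c) · 1 / (1 + exp(−a(theta − b)))
Remove guessing floor: (0.61 − 0.33)/(1 − 0.33) = 0.4179
logit = ln(0.4179/0.5821) = -0.3314
theta = b + logit/(a) = 0.2 + (-0.3314)/2.0400 = 0.0376

0.04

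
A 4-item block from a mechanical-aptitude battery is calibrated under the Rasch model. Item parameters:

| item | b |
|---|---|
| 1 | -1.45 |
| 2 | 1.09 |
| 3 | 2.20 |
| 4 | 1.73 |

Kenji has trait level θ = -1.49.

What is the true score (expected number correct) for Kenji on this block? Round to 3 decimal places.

0.623

P(θ) = 1 / (1 + exp(−(θ − b)))
P_1 = 1/(1+e^{0.0400}) = 0.4900
P_2 = 1/(1+e^{2.5800}) = 0.0704
P_3 = 1/(1+e^{3.6900}) = 0.0244
P_4 = 1/(1+e^{3.2200}) = 0.0384
E[score] = 0.4900 + 0.0704 + 0.0244 + 0.0384 = 0.6232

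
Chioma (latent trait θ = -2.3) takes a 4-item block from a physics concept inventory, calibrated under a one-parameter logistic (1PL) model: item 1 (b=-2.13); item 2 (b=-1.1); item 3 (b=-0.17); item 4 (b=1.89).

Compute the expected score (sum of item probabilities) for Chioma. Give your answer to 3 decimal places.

P(θ) = 1 / (1 + exp(−(θ − b)))
P_1 = 1/(1+e^{0.1700}) = 0.4576
P_2 = 1/(1+e^{1.2000}) = 0.2315
P_3 = 1/(1+e^{2.1300}) = 0.1062
P_4 = 1/(1+e^{4.1900}) = 0.0149
E[score] = 0.4576 + 0.2315 + 0.1062 + 0.0149 = 0.8102

0.810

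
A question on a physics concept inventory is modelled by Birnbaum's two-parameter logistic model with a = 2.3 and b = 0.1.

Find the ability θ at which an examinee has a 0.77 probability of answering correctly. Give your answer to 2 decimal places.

0.63

P(θ) = 1 / (1 + exp(−a(θ − b)))
logit = ln(0.7700/0.2300) = 1.2083
θ = b + logit/(a) = 0.1 + 1.2083/2.3000 = 0.6254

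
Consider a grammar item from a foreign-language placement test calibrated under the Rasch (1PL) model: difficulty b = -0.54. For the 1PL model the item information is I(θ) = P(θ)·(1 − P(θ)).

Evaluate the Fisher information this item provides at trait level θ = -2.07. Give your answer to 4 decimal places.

P = 1/(1+e^{1.5300}) = 0.1780
P(1−P) = 0.1780 × 0.8220 = 0.1463
I = P(1−P) = 0.14631

0.1463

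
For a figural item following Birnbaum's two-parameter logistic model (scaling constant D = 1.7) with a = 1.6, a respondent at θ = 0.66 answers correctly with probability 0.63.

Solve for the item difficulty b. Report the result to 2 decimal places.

P(θ) = 1 / (1 + exp(−D·a(θ − b)))
logit(0.63) = ln(0.63/0.37) = 0.5322
b = θ − logit/(1.7·a) = 0.66 − 0.5322/2.7200 = 0.4643

0.46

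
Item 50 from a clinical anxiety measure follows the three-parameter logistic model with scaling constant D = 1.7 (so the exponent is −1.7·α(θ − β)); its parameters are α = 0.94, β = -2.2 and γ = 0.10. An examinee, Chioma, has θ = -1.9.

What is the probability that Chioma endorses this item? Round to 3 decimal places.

0.656

P(θ) = γ + (1 − γ) · 1 / (1 + exp(−D·α(θ − β)))
Exponent: 1.7 × 0.94 × (-1.9 − (-2.2)) = 0.4794
1/(1 + e^{-0.4794}) = 0.6176
P = 0.10 + 0.90 × 0.6176 = 0.6558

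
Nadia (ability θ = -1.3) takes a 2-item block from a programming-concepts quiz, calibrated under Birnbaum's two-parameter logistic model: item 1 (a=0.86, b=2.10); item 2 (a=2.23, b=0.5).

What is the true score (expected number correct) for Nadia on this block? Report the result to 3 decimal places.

0.069

P(θ) = 1 / (1 + exp(−a(θ − b)))
P_1 = 1/(1+e^{2.9240}) = 0.0510
P_2 = 1/(1+e^{4.0140}) = 0.0177
E[score] = 0.0510 + 0.0177 = 0.0687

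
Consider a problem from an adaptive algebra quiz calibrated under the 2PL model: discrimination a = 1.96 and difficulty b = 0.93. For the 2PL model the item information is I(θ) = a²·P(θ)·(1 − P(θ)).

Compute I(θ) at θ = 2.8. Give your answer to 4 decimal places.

0.0935

P = 1/(1+e^{-3.6652}) = 0.9750
P(1−P) = 0.9750 × 0.0250 = 0.0243
I = a² × P(1−P) = 1.96² × 0.0243 = 0.09349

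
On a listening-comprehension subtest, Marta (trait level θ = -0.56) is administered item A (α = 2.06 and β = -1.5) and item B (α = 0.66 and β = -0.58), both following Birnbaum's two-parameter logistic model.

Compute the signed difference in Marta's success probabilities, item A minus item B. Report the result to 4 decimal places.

P(θ) = 1 / (1 + exp(−α(θ − β)))
P_A = 0.8740
P_B = 0.5033
P_A − P_B = 0.3707

0.3707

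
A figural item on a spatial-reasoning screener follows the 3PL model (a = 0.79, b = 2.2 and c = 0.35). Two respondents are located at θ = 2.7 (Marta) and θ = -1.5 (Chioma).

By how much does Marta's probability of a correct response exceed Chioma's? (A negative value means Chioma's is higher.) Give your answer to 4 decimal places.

0.3552

P(θ) = c + (1 − c) · 1 / (1 + exp(−a(θ − b)))
P(Marta) = 0.7384  [exponent 0.3950]
P(Chioma) = 0.3832  [exponent -2.9230]
Difference = 0.7384 − 0.3832 = 0.3552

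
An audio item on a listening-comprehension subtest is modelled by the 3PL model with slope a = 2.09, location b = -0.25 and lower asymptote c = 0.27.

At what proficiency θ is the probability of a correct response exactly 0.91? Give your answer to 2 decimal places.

P(θ) = c + (1 − c) · 1 / (1 + exp(−a(θ − b)))
Remove guessing floor: (0.91 − 0.27)/(1 − 0.27) = 0.8767
logit = ln(0.8767/0.1233) = 1.9617
θ = b + logit/(a) = -0.25 + 1.9617/2.0900 = 0.6886

0.69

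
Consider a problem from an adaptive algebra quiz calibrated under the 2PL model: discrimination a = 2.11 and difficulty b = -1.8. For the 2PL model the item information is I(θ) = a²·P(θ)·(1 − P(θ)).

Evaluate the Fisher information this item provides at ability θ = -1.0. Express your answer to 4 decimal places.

P = 1/(1+e^{-1.6880}) = 0.8440
P(1−P) = 0.8440 × 0.1560 = 0.1317
I = a² × P(1−P) = 2.11² × 0.1317 = 0.58630

0.5863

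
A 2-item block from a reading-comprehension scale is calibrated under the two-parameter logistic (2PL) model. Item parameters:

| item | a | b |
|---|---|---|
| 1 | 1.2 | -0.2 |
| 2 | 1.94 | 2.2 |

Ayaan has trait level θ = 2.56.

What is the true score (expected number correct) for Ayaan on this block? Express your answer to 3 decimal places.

1.633

P(θ) = 1 / (1 + exp(−a(θ − b)))
P_1 = 1/(1+e^{-3.3120}) = 0.9648
P_2 = 1/(1+e^{-0.6984}) = 0.6678
E[score] = 0.9648 + 0.6678 = 1.6327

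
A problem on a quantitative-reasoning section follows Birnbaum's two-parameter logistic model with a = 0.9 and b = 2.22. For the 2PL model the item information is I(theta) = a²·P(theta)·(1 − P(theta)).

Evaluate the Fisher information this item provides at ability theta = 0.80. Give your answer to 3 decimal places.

0.138

P = 1/(1+e^{1.2780}) = 0.2179
P(1−P) = 0.2179 × 0.7821 = 0.1704
I = a² × P(1−P) = 0.9² × 0.1704 = 0.13804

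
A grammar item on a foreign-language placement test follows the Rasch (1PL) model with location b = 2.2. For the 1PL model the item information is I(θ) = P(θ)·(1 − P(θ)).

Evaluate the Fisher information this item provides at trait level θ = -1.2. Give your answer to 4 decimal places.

0.0313

P = 1/(1+e^{3.4000}) = 0.0323
P(1−P) = 0.0323 × 0.9677 = 0.0313
I = P(1−P) = 0.03125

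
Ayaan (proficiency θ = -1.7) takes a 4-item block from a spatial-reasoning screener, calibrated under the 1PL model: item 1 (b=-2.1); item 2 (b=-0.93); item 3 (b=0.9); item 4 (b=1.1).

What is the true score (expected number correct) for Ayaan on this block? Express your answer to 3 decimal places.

1.042

P(θ) = 1 / (1 + exp(−(θ − b)))
P_1 = 1/(1+e^{-0.4000}) = 0.5987
P_2 = 1/(1+e^{0.7700}) = 0.3165
P_3 = 1/(1+e^{2.6000}) = 0.0691
P_4 = 1/(1+e^{2.8000}) = 0.0573
E[score] = 0.5987 + 0.3165 + 0.0691 + 0.0573 = 1.0416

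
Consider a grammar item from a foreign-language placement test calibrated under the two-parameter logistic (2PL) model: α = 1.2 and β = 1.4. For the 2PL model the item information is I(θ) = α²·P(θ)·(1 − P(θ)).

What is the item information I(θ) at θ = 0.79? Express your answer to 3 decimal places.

P = 1/(1+e^{0.7320}) = 0.3248
P(1−P) = 0.3248 × 0.6752 = 0.2193
I = α² × P(1−P) = 1.2² × 0.2193 = 0.31578

0.316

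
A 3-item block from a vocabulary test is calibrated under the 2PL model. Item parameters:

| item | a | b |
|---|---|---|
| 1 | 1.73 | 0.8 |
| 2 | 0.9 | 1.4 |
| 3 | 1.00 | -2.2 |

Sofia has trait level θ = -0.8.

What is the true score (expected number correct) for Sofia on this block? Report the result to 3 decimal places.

0.983

P(θ) = 1 / (1 + exp(−a(θ − b)))
P_1 = 1/(1+e^{2.7680}) = 0.0591
P_2 = 1/(1+e^{1.9800}) = 0.1213
P_3 = 1/(1+e^{-1.4000}) = 0.8022
E[score] = 0.0591 + 0.1213 + 0.8022 = 0.9826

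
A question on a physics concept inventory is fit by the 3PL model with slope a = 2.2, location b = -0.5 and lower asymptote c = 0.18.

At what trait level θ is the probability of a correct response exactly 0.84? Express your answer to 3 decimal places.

P(θ) = c + (1 − c) · 1 / (1 + exp(−a(θ − b)))
Remove guessing floor: (0.84 − 0.18)/(1 − 0.18) = 0.8049
logit = ln(0.8049/0.1951) = 1.4171
θ = b + logit/(a) = -0.5 + 1.4171/2.2000 = 0.1441

0.144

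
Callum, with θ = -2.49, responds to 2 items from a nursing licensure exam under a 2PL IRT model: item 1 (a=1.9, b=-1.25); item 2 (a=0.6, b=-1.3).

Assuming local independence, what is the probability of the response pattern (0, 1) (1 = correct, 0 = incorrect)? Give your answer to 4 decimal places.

P(θ) = 1 / (1 + exp(−a(θ − b)))
P_1 = 1/(1+e^{2.3560}) = 0.0866
P_2 = 1/(1+e^{0.7140}) = 0.3287
L = (1−P_1) × P_2 = 0.9134 × 0.3287 = 0.30025

0.3003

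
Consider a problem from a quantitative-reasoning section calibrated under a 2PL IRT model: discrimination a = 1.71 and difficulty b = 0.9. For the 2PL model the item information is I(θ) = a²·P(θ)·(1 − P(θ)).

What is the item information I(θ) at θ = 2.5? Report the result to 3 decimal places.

0.167

P = 1/(1+e^{-2.7360}) = 0.9391
P(1−P) = 0.9391 × 0.0609 = 0.0572
I = a² × P(1−P) = 1.71² × 0.0572 = 0.16719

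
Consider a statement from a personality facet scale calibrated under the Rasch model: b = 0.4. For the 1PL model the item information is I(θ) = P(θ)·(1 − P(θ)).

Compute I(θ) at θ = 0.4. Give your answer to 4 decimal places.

0.2500

P = 1/(1+e^{0.0000}) = 0.5000
P(1−P) = 0.5000 × 0.5000 = 0.2500
I = P(1−P) = 0.25000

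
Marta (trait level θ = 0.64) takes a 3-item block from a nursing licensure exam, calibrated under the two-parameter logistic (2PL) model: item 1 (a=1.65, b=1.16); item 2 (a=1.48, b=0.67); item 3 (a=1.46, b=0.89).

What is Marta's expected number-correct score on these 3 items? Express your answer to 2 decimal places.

1.20

P(θ) = 1 / (1 + exp(−a(θ − b)))
P_1 = 1/(1+e^{0.8580}) = 0.2978
P_2 = 1/(1+e^{0.0444}) = 0.4889
P_3 = 1/(1+e^{0.3650}) = 0.4097
E[score] = 0.2978 + 0.4889 + 0.4097 = 1.1964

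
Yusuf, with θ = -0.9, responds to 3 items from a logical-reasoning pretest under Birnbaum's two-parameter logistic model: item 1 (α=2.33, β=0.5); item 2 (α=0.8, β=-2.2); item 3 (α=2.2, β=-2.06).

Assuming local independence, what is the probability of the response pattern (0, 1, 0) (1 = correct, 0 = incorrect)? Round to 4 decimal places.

0.0514

P(θ) = 1 / (1 + exp(−α(θ − β)))
P_1 = 1/(1+e^{3.2620}) = 0.0369
P_2 = 1/(1+e^{-1.0400}) = 0.7389
P_3 = 1/(1+e^{-2.5520}) = 0.9277
L = (1−P_1) × P_2 × (1−P_3) = 0.9631 × 0.7389 × 0.0723 = 0.05144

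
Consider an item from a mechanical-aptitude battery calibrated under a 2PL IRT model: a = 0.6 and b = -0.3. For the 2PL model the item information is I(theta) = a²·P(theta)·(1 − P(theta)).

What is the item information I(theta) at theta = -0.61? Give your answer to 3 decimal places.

0.089

P = 1/(1+e^{0.1860}) = 0.4536
P(1−P) = 0.4536 × 0.5464 = 0.2479
I = a² × P(1−P) = 0.6² × 0.2479 = 0.08923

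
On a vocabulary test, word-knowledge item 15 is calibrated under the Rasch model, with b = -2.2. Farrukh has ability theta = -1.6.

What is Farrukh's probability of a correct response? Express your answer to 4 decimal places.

0.6457

P(theta) = 1 / (1 + exp(−(theta − b)))
Exponent: (-1.6 − (-2.2)) = 0.6000
1/(1 + e^{-0.6000}) = 0.6457
P = 0.6457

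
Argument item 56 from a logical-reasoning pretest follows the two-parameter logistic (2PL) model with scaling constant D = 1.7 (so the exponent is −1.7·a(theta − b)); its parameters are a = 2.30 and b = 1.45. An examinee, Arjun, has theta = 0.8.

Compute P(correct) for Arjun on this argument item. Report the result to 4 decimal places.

0.0730

P(theta) = 1 / (1 + exp(−D·a(theta − b)))
Exponent: 1.7 × 2.30 × (0.8 − 1.45) = -2.5415
1/(1 + e^{2.5415}) = 0.0730
P = 0.0730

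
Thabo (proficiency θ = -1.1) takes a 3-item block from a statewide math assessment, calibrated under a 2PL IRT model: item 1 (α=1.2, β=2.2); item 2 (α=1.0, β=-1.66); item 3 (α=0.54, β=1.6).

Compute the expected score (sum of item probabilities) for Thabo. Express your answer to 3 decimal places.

0.844

P(θ) = 1 / (1 + exp(−α(θ − β)))
P_1 = 1/(1+e^{3.9600}) = 0.0187
P_2 = 1/(1+e^{-0.5600}) = 0.6365
P_3 = 1/(1+e^{1.4580}) = 0.1888
E[score] = 0.0187 + 0.6365 + 0.1888 = 0.8439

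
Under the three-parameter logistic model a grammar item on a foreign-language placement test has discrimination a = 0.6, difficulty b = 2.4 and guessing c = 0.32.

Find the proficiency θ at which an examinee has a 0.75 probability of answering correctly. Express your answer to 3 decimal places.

P(θ) = c + (1 − c) · 1 / (1 + exp(−a(θ − b)))
Remove guessing floor: (0.75 − 0.32)/(1 − 0.32) = 0.6324
logit = ln(0.6324/0.3676) = 0.5423
θ = b + logit/(a) = 2.4 + 0.5423/0.6000 = 3.3039

3.304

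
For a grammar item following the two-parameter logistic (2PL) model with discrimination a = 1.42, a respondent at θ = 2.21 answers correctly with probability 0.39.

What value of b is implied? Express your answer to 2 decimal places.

2.53

P(θ) = 1 / (1 + exp(−a(θ − b)))
logit(0.39) = ln(0.39/0.61) = -0.4473
b = θ − logit/(a) = 2.21 − (-0.4473)/1.4200 = 2.5250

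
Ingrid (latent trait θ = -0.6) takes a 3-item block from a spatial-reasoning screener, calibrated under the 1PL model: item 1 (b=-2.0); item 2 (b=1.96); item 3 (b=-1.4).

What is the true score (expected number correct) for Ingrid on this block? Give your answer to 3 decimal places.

1.564

P(θ) = 1 / (1 + exp(−(θ − b)))
P_1 = 1/(1+e^{-1.4000}) = 0.8022
P_2 = 1/(1+e^{2.5600}) = 0.0718
P_3 = 1/(1+e^{-0.8000}) = 0.6900
E[score] = 0.8022 + 0.0718 + 0.6900 = 1.5639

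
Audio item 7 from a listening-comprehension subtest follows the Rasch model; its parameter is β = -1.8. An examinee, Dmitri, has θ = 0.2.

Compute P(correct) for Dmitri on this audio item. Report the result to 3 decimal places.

0.881

P(θ) = 1 / (1 + exp(−(θ − β)))
Exponent: (0.2 − (-1.8)) = 2.0000
1/(1 + e^{-2.0000}) = 0.8808
P = 0.8808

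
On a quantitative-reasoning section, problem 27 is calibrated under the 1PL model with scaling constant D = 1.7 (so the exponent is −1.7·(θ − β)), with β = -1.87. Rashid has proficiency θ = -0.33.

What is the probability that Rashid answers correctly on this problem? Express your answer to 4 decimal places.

P(θ) = 1 / (1 + exp(−D·(θ − β)))
Exponent: 1.7 × (-0.33 − (-1.87)) = 2.6180
1/(1 + e^{-2.6180}) = 0.9320
P = 0.9320

0.9320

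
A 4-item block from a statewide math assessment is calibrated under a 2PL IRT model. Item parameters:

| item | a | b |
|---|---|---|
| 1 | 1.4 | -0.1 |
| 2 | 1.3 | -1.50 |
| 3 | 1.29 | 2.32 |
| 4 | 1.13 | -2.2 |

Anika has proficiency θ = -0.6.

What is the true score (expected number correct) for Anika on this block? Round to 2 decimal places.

1.98

P(θ) = 1 / (1 + exp(−a(θ − b)))
P_1 = 1/(1+e^{0.7000}) = 0.3318
P_2 = 1/(1+e^{-1.1700}) = 0.7631
P_3 = 1/(1+e^{3.7668}) = 0.0226
P_4 = 1/(1+e^{-1.8080}) = 0.8591
E[score] = 0.3318 + 0.7631 + 0.0226 + 0.8591 = 1.9767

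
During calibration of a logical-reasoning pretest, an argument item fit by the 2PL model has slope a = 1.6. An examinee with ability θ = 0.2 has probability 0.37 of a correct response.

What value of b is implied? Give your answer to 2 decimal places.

0.53

P(θ) = 1 / (1 + exp(−a(θ − b)))
logit(0.37) = ln(0.37/0.63) = -0.5322
b = θ − logit/(a) = 0.2 − (-0.5322)/1.6000 = 0.5326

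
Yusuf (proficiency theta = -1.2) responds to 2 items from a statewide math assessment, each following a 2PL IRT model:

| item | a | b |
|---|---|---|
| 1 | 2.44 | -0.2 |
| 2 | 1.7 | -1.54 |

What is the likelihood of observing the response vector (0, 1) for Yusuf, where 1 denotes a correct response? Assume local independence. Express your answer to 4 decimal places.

0.5892

P(theta) = 1 / (1 + exp(−a(theta − b)))
P_1 = 1/(1+e^{2.4400}) = 0.0802
P_2 = 1/(1+e^{-0.5780}) = 0.6406
L = (1−P_1) × P_2 = 0.9198 × 0.6406 = 0.58925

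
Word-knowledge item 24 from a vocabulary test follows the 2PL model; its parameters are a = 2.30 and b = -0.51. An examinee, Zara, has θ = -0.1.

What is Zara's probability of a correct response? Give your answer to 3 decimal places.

0.720

P(θ) = 1 / (1 + exp(−a(θ − b)))
Exponent: 2.30 × (-0.1 − (-0.51)) = 0.9430
1/(1 + e^{-0.9430}) = 0.7197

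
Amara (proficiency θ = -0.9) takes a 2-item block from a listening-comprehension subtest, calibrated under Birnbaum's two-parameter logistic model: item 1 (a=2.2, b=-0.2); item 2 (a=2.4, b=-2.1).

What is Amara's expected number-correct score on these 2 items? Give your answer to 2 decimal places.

1.12

P(θ) = 1 / (1 + exp(−a(θ − b)))
P_1 = 1/(1+e^{1.5400}) = 0.1765
P_2 = 1/(1+e^{-2.8800}) = 0.9468
E[score] = 0.1765 + 0.9468 = 1.1234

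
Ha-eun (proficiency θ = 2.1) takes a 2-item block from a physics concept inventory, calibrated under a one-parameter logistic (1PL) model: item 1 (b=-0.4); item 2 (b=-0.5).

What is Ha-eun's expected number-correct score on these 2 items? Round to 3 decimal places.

P(θ) = 1 / (1 + exp(−(θ − b)))
P_1 = 1/(1+e^{-2.5000}) = 0.9241
P_2 = 1/(1+e^{-2.6000}) = 0.9309
E[score] = 0.9241 + 0.9309 = 1.8550

1.855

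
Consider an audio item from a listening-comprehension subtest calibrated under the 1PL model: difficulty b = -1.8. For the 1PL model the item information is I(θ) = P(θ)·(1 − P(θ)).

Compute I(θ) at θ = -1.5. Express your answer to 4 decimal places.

P = 1/(1+e^{-0.3000}) = 0.5744
P(1−P) = 0.5744 × 0.4256 = 0.2445
I = P(1−P) = 0.24446

0.2445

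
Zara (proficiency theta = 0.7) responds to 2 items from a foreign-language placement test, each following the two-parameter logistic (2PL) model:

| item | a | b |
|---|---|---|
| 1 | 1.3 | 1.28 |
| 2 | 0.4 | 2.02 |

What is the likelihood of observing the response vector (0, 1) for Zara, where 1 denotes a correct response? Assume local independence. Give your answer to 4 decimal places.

0.2523

P(theta) = 1 / (1 + exp(−a(theta − b)))
P_1 = 1/(1+e^{0.7540}) = 0.3200
P_2 = 1/(1+e^{0.5280}) = 0.3710
L = (1−P_1) × P_2 = 0.6800 × 0.3710 = 0.25229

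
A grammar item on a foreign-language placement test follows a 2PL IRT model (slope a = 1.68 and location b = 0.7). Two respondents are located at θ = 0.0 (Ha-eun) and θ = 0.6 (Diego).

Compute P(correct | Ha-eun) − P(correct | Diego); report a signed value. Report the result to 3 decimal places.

P(θ) = 1 / (1 + exp(−a(θ − b)))
P(Ha-eun) = 0.2358  [exponent -1.1760]
P(Diego) = 0.4581  [exponent -0.1680]
Difference = 0.2358 − 0.4581 = -0.2223

-0.222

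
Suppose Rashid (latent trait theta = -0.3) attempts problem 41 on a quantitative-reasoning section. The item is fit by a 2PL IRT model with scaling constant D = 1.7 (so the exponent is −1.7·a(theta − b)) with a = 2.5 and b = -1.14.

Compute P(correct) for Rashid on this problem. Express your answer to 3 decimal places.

0.973

P(theta) = 1 / (1 + exp(−D·a(theta − b)))
Exponent: 1.7 × 2.5 × (-0.3 − (-1.14)) = 3.5700
1/(1 + e^{-3.5700}) = 0.9726
P = 0.9726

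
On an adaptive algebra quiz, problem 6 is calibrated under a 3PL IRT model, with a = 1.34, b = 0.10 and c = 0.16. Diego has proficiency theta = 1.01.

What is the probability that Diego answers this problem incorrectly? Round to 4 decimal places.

P(theta) = c + (1 − c) · 1 / (1 + exp(−a(theta − b)))
Exponent: 1.34 × (1.01 − 0.10) = 1.2194
1/(1 + e^{-1.2194}) = 0.7720
P = 0.16 + 0.84 × 0.7720 = 0.8084
P(incorrect) = 1 − 0.8084 = 0.1916

0.1916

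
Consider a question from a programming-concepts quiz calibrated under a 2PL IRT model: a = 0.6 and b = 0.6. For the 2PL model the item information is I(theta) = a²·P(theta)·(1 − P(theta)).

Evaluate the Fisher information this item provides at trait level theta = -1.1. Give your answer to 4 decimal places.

P = 1/(1+e^{1.0200}) = 0.2650
P(1−P) = 0.2650 × 0.7350 = 0.1948
I = a² × P(1−P) = 0.6² × 0.1948 = 0.07012

0.0701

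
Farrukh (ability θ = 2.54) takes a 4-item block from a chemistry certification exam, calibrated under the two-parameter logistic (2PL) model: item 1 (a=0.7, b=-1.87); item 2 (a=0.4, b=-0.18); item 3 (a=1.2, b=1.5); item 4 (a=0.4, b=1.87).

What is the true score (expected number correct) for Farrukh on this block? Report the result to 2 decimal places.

P(θ) = 1 / (1 + exp(−a(θ − b)))
P_1 = 1/(1+e^{-3.0870}) = 0.9564
P_2 = 1/(1+e^{-1.0880}) = 0.7480
P_3 = 1/(1+e^{-1.2480}) = 0.7770
P_4 = 1/(1+e^{-0.2680}) = 0.5666
E[score] = 0.9564 + 0.7480 + 0.7770 + 0.5666 = 3.0479

3.05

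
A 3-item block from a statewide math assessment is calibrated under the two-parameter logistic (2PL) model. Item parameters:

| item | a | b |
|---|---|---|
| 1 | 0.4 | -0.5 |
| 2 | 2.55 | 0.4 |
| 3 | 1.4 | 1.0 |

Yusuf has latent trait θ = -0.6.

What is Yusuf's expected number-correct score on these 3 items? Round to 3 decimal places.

0.659

P(θ) = 1 / (1 + exp(−a(θ − b)))
P_1 = 1/(1+e^{0.0400}) = 0.4900
P_2 = 1/(1+e^{2.5500}) = 0.0724
P_3 = 1/(1+e^{2.2400}) = 0.0962
E[score] = 0.4900 + 0.0724 + 0.0962 = 0.6586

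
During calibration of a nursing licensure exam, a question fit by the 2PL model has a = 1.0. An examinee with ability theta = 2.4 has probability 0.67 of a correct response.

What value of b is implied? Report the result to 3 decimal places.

1.692

P(theta) = 1 / (1 + exp(−a(theta − b)))
logit(0.67) = ln(0.67/0.33) = 0.7082
b = theta − logit/(a) = 2.4 − 0.7082/1.0000 = 1.6918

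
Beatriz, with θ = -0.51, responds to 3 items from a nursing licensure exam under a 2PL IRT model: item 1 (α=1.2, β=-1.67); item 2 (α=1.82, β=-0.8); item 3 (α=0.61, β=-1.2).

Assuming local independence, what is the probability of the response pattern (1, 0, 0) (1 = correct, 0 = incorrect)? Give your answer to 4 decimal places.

0.1178

P(θ) = 1 / (1 + exp(−α(θ − β)))
P_1 = 1/(1+e^{-1.3920}) = 0.8009
P_2 = 1/(1+e^{-0.5278}) = 0.6290
P_3 = 1/(1+e^{-0.4209}) = 0.6037
L = P_1 × (1−P_2) × (1−P_3) = 0.8009 × 0.3710 × 0.3963 = 0.11777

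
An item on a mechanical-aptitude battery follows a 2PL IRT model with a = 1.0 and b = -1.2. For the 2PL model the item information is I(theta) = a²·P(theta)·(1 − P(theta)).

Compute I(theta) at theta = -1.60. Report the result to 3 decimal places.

P = 1/(1+e^{0.4000}) = 0.4013
P(1−P) = 0.4013 × 0.5987 = 0.2403
I = a² × P(1−P) = 1.0² × 0.2403 = 0.24026

0.240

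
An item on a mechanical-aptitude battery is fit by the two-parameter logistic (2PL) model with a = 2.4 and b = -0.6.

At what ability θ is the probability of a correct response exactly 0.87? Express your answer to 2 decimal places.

P(θ) = 1 / (1 + exp(−a(θ − b)))
logit = ln(0.8700/0.1300) = 1.9010
θ = b + logit/(a) = -0.6 + 1.9010/2.4000 = 0.1921

0.19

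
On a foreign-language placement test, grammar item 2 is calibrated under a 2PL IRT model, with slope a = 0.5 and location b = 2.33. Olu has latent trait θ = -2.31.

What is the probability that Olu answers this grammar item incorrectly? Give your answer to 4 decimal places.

0.9105

P(θ) = 1 / (1 + exp(−a(θ − b)))
Exponent: 0.5 × (-2.31 − 2.33) = -2.3200
1/(1 + e^{2.3200}) = 0.0895
P(incorrect) = 1 − 0.0895 = 0.9105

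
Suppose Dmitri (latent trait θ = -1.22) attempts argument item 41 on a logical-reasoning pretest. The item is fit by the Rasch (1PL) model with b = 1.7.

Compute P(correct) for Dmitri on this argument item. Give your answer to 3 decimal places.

P(θ) = 1 / (1 + exp(−(θ − b)))
Exponent: (-1.22 − 1.7) = -2.9200
1/(1 + e^{2.9200}) = 0.0512
P = 0.0512

0.051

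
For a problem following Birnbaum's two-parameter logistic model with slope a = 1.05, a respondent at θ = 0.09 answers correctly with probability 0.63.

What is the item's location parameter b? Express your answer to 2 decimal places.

P(θ) = 1 / (1 + exp(−a(θ − b)))
logit(0.63) = ln(0.63/0.37) = 0.5322
b = θ − logit/(a) = 0.09 − 0.5322/1.0500 = -0.4169

-0.42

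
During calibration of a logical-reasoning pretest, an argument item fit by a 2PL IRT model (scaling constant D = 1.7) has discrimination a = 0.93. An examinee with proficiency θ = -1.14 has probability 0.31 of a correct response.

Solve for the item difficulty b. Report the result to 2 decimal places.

P(θ) = 1 / (1 + exp(−D·a(θ − b)))
logit(0.31) = ln(0.31/0.69) = -0.8001
b = θ − logit/(1.7·a) = -1.14 − (-0.8001)/1.5810 = -0.6339

-0.63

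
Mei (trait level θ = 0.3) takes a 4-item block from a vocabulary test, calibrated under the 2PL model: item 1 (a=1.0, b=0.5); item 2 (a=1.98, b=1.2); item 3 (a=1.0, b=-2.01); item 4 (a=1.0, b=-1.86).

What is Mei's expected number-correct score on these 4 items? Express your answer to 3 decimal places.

2.401

P(θ) = 1 / (1 + exp(−a(θ − b)))
P_1 = 1/(1+e^{0.2000}) = 0.4502
P_2 = 1/(1+e^{1.7820}) = 0.1441
P_3 = 1/(1+e^{-2.3100}) = 0.9097
P_4 = 1/(1+e^{-2.1600}) = 0.8966
E[score] = 0.4502 + 0.1441 + 0.9097 + 0.8966 = 2.4005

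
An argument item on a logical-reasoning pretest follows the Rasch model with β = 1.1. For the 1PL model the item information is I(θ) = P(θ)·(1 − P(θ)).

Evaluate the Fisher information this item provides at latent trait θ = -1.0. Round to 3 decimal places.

P = 1/(1+e^{2.1000}) = 0.1091
P(1−P) = 0.1091 × 0.8909 = 0.0972
I = P(1−P) = 0.09719

0.097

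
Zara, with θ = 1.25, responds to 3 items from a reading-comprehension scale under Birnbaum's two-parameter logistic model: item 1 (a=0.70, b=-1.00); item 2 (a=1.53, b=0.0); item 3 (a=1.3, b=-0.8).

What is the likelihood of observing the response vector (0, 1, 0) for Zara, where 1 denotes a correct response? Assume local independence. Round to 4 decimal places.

0.0097

P(θ) = 1 / (1 + exp(−a(θ − b)))
P_1 = 1/(1+e^{-1.5750}) = 0.8285
P_2 = 1/(1+e^{-1.9125}) = 0.8713
P_3 = 1/(1+e^{-2.6650}) = 0.9349
L = (1−P_1) × P_2 × (1−P_3) = 0.1715 × 0.8713 × 0.0651 = 0.00972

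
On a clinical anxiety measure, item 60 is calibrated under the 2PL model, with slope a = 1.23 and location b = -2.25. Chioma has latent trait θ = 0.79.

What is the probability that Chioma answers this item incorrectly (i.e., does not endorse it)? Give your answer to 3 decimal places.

0.023

P(θ) = 1 / (1 + exp(−a(θ − b)))
Exponent: 1.23 × (0.79 − (-2.25)) = 3.7392
1/(1 + e^{-3.7392}) = 0.9768
P(incorrect) = 1 − 0.9768 = 0.0232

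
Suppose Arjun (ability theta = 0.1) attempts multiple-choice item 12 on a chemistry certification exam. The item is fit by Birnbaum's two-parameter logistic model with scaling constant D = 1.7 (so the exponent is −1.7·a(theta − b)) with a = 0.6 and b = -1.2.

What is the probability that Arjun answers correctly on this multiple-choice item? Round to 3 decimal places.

P(theta) = 1 / (1 + exp(−D·a(theta − b)))
Exponent: 1.7 × 0.6 × (0.1 − (-1.2)) = 1.3260
1/(1 + e^{-1.3260}) = 0.7902
P = 0.7902

0.790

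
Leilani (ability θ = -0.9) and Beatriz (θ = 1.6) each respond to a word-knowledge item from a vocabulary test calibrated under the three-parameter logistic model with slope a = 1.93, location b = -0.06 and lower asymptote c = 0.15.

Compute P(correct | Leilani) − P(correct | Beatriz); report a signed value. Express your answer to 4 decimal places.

P(θ) = c + (1 − c) · 1 / (1 + exp(−a(θ − b)))
P(Leilani) = 0.2903  [exponent -1.6212]
P(Beatriz) = 0.9668  [exponent 3.2038]
Difference = 0.2903 − 0.9668 = -0.6765

-0.6765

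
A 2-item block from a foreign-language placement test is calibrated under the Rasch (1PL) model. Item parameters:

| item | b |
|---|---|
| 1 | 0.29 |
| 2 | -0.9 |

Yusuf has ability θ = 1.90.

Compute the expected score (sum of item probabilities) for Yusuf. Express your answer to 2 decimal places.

1.78

P(θ) = 1 / (1 + exp(−(θ − b)))
P_1 = 1/(1+e^{-1.6100}) = 0.8334
P_2 = 1/(1+e^{-2.8000}) = 0.9427
E[score] = 0.8334 + 0.9427 = 1.7761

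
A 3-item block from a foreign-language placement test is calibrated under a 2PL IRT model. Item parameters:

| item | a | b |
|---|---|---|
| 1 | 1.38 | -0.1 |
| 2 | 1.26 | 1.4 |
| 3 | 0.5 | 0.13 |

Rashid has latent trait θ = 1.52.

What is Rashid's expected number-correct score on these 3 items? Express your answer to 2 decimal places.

P(θ) = 1 / (1 + exp(−a(θ − b)))
P_1 = 1/(1+e^{-2.2356}) = 0.9034
P_2 = 1/(1+e^{-0.1512}) = 0.5377
P_3 = 1/(1+e^{-0.6950}) = 0.6671
E[score] = 0.9034 + 0.5377 + 0.6671 = 2.1082

2.11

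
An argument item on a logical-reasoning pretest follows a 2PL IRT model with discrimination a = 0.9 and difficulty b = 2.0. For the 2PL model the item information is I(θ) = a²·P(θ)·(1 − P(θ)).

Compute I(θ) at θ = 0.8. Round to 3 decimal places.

0.153

P = 1/(1+e^{1.0800}) = 0.2535
P(1−P) = 0.2535 × 0.7465 = 0.1892
I = a² × P(1−P) = 0.9² × 0.1892 = 0.15328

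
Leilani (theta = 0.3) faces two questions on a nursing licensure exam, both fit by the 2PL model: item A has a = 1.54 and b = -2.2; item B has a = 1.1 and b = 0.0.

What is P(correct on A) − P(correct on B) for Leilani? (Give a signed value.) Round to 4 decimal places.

P(theta) = 1 / (1 + exp(−a(theta − b)))
P_A = 0.9792
P_B = 0.5818
P_A − P_B = 0.3974

0.3974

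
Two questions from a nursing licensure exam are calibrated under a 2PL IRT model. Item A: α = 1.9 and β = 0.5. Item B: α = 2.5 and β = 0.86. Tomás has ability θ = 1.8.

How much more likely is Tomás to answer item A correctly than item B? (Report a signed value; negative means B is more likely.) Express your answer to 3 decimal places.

P(θ) = 1 / (1 + exp(−α(θ − β)))
P_A = 0.9220
P_B = 0.9129
P_A − P_B = 0.0091

0.009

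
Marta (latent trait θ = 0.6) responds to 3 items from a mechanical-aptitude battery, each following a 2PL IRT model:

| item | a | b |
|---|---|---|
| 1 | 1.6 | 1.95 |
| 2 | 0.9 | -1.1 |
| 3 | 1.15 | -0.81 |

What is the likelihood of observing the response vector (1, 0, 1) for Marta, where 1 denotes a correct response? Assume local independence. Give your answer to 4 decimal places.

0.0154

P(θ) = 1 / (1 + exp(−a(θ − b)))
P_1 = 1/(1+e^{2.1600}) = 0.1034
P_2 = 1/(1+e^{-1.5300}) = 0.8220
P_3 = 1/(1+e^{-1.6215}) = 0.8350
L = P_1 × (1−P_2) × P_3 = 0.1034 × 0.1780 × 0.8350 = 0.01537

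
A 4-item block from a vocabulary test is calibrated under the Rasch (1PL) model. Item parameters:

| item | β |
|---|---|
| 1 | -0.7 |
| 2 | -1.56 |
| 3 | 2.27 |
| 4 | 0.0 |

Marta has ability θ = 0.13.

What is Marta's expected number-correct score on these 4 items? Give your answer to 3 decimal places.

P(θ) = 1 / (1 + exp(−(θ − β)))
P_1 = 1/(1+e^{-0.8300}) = 0.6964
P_2 = 1/(1+e^{-1.6900}) = 0.8442
P_3 = 1/(1+e^{2.1400}) = 0.1053
P_4 = 1/(1+e^{-0.1300}) = 0.5325
E[score] = 0.6964 + 0.8442 + 0.1053 + 0.5325 = 2.1783

2.178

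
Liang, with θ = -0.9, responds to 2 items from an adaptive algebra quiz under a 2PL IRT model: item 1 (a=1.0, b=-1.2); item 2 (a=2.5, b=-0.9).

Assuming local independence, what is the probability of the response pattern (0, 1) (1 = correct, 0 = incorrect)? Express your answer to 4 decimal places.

P(θ) = 1 / (1 + exp(−a(θ − b)))
P_1 = 1/(1+e^{-0.3000}) = 0.5744
P_2 = 1/(1+e^{0.0000}) = 0.5000
L = (1−P_1) × P_2 = 0.4256 × 0.5000 = 0.21278

0.2128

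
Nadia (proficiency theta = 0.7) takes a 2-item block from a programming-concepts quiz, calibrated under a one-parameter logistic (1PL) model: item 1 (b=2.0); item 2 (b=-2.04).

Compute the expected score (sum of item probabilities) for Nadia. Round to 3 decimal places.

1.154

P(theta) = 1 / (1 + exp(−(theta − b)))
P_1 = 1/(1+e^{1.3000}) = 0.2142
P_2 = 1/(1+e^{-2.7400}) = 0.9393
E[score] = 0.2142 + 0.9393 = 1.1535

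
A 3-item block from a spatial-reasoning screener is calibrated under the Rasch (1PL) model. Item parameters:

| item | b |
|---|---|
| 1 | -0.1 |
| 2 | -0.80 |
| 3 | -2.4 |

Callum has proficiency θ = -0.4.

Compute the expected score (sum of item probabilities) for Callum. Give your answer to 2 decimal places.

P(θ) = 1 / (1 + exp(−(θ − b)))
P_1 = 1/(1+e^{0.3000}) = 0.4256
P_2 = 1/(1+e^{-0.4000}) = 0.5987
P_3 = 1/(1+e^{-2.0000}) = 0.8808
E[score] = 0.4256 + 0.5987 + 0.8808 = 1.9050

1.91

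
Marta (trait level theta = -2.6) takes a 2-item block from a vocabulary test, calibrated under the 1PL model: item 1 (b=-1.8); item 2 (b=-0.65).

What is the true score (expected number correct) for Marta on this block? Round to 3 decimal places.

P(theta) = 1 / (1 + exp(−(theta − b)))
P_1 = 1/(1+e^{0.8000}) = 0.3100
P_2 = 1/(1+e^{1.9500}) = 0.1246
E[score] = 0.3100 + 0.1246 = 0.4346

0.435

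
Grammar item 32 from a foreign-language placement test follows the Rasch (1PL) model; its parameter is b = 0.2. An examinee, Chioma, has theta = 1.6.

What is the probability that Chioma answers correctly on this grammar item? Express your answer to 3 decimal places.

0.802

P(theta) = 1 / (1 + exp(−(theta − b)))
Exponent: (1.6 − 0.2) = 1.4000
1/(1 + e^{-1.4000}) = 0.8022
P = 0.8022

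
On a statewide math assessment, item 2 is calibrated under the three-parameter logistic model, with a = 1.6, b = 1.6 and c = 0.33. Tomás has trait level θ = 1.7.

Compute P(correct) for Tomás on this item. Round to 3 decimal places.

P(θ) = c + (1 − c) · 1 / (1 + exp(−a(θ − b)))
Exponent: 1.6 × (1.7 − 1.6) = 0.1600
1/(1 + e^{-0.1600}) = 0.5399
P = 0.33 + 0.67 × 0.5399 = 0.6917

0.692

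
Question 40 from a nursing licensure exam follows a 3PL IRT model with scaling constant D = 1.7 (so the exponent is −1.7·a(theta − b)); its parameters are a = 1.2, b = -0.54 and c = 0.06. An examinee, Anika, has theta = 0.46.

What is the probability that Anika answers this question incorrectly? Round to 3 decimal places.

P(theta) = c + (1 − c) · 1 / (1 + exp(−D·a(theta − b)))
Exponent: 1.7 × 1.2 × (0.46 − (-0.54)) = 2.0400
1/(1 + e^{-2.0400}) = 0.8849
P = 0.06 + 0.94 × 0.8849 = 0.8918
P(incorrect) = 1 − 0.8918 = 0.1082

0.108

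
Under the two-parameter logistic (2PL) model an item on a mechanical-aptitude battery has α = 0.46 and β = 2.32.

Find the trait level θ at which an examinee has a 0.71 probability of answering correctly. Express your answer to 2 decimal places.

4.27

P(θ) = 1 / (1 + exp(−α(θ − β)))
logit = ln(0.7100/0.2900) = 0.8954
θ = β + logit/(α) = 2.32 + 0.8954/0.4600 = 4.2665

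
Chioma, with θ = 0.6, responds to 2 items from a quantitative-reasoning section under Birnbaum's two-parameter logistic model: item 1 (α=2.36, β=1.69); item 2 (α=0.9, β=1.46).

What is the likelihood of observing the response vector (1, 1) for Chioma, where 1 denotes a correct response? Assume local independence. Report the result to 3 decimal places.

0.022

P(θ) = 1 / (1 + exp(−α(θ − β)))
P_1 = 1/(1+e^{2.5724}) = 0.0709
P_2 = 1/(1+e^{0.7740}) = 0.3156
L = P_1 × P_2 = 0.0709 × 0.3156 = 0.02239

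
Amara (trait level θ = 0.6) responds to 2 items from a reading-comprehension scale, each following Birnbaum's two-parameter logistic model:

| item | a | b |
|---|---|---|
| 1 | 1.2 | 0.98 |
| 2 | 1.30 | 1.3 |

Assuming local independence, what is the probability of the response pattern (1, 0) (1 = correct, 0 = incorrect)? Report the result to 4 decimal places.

0.2766

P(θ) = 1 / (1 + exp(−a(θ − b)))
P_1 = 1/(1+e^{0.4560}) = 0.3879
P_2 = 1/(1+e^{0.9100}) = 0.2870
L = P_1 × (1−P_2) = 0.3879 × 0.7130 = 0.27660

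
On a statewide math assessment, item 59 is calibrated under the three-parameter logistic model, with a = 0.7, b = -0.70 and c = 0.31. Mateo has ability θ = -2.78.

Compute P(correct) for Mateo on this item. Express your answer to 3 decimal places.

0.440

P(θ) = c + (1 − c) · 1 / (1 + exp(−a(θ − b)))
Exponent: 0.7 × (-2.78 − (-0.70)) = -1.4560
1/(1 + e^{1.4560}) = 0.1891
P = 0.31 + 0.69 × 0.1891 = 0.4405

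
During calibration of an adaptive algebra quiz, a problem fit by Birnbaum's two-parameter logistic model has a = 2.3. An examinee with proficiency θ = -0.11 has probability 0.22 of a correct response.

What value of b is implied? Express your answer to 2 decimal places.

0.44

P(θ) = 1 / (1 + exp(−a(θ − b)))
logit(0.22) = ln(0.22/0.78) = -1.2657
b = θ − logit/(a) = -0.11 − (-1.2657)/2.3000 = 0.4403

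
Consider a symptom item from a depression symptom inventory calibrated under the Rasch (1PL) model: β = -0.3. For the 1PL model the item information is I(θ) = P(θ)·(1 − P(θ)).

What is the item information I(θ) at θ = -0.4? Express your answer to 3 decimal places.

0.249

P = 1/(1+e^{0.1000}) = 0.4750
P(1−P) = 0.4750 × 0.5250 = 0.2494
I = P(1−P) = 0.24938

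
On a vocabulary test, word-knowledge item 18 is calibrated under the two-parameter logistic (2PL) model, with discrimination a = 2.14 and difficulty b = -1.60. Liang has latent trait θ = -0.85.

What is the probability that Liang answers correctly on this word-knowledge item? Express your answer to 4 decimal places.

P(θ) = 1 / (1 + exp(−a(θ − b)))
Exponent: 2.14 × (-0.85 − (-1.60)) = 1.6050
1/(1 + e^{-1.6050}) = 0.8327

0.8327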